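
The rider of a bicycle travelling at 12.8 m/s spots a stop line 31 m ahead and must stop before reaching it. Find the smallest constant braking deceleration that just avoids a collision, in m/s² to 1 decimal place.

Required deceleration ≈ 2.6 m/s²

v² = 2a·d ⇒ a = v²/(2d) = 12.8000² / (2 × 31.000) = 163.840 / 62.000 = 2.6426 m/s².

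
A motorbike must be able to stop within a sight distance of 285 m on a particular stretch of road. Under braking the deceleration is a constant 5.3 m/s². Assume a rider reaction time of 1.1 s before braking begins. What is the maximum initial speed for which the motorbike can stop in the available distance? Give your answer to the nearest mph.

Stopping distance: v·t_r + v²/(2a) = 285 with t_r = 1.1 s and a = 5.300 m/s².
So v² + 11.660 v − 3021.00 = 0.
Positive root: v = −a·t_r + √((a·t_r)² + 2a·d) = −5.830 + √(33.989 + 3021.00) = 49.4420 m/s.
49.4420 m/s ÷ 0.44704 = 110.599 mph.

Maximum speed ≈ 111 mph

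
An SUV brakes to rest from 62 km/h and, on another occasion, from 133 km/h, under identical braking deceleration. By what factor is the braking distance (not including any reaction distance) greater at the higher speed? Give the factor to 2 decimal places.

Factor ≈ 4.60

Braking distance d = v²/(2a), so with a fixed, d ∝ v².
Factor = (133/62)² = 2.1452² = 4.6019.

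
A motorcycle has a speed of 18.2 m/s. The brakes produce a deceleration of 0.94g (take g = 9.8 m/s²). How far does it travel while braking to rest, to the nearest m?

a = 0.94 × 9.8 = 9.212 m/s².
Braking distance = v²/(2a) = 18.2000² / (2 × 9.212) = 331.240 / 18.424 = 17.979 m.

Braking distance ≈ 18 m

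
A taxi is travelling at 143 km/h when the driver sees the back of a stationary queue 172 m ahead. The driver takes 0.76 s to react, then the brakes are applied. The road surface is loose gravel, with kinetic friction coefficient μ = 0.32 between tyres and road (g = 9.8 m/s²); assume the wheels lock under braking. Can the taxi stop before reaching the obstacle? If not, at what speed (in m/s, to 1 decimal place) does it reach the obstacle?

143 km/h ÷ 3.6 = 39.7222 m/s.
a = μg = 0.32 × 9.8 = 3.136 m/s².
Reaction distance = 39.7222 × 0.76 = 30.189 m.
Braking distance needed to stop: v²/(2a) = 1577.853 / 6.272 = 251.571 m, so total needed = 30.189 + 251.571 = 281.760 m > 172 m — it cannot stop.
Distance remaining when braking begins: 172 − 30.189 = 141.811 m.
v² = v₀² − 2a·d = 1577.853 − 2 × 3.136 × 141.811 = 688.414 m²/s².
v = √688.414 = 26.238 m/s.

No — it strikes the obstacle at 26.2 m/s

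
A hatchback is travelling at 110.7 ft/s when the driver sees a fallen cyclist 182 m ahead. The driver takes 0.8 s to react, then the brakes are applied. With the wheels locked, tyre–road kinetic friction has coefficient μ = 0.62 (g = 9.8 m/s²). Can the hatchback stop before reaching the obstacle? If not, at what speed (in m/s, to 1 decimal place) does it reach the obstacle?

110.7 ft/s × 0.3048 = 33.7414 m/s.
a = μg = 0.62 × 9.8 = 6.076 m/s².
Reaction distance = 33.7414 × 0.8 = 26.993 m.
Braking distance = v²/(2a) = 1138.482 / 12.152 = 93.687 m.
Total stopping distance = 26.993 + 93.687 = 120.680 m, vs 182 m available — it stops with 182 − 120.680 = 61.320 m to spare.

Yes — it stops about 61.3 m short of the obstacle, so it never reaches it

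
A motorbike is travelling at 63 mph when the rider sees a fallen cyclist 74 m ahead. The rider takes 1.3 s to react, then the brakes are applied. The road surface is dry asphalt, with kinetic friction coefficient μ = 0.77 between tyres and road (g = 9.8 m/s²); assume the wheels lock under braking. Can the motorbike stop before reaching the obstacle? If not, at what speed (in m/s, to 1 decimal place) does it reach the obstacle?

63 mph × 0.44704 = 28.1635 m/s.
a = μg = 0.77 × 9.8 = 7.546 m/s².
Reaction distance = 28.1635 × 1.3 = 36.613 m.
Braking distance needed to stop: v²/(2a) = 793.183 / 15.092 = 52.557 m, so total needed = 36.613 + 52.557 = 89.170 m > 74 m — it cannot stop.
Distance remaining when braking begins: 74 − 36.613 = 37.387 m.
v² = v₀² − 2a·d = 793.183 − 2 × 7.546 × 37.387 = 228.938 m²/s².
v = √228.938 = 15.131 m/s.

No — it strikes the obstacle at 15.1 m/s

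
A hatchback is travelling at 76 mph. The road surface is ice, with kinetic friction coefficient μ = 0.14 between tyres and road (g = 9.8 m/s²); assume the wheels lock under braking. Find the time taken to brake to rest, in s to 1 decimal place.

76 mph × 0.44704 = 33.9750 m/s.
a = μg = 0.14 × 9.8 = 1.372 m/s².
Braking time = v/a = 33.9750 / 1.372 = 24.763 s.

Braking time ≈ 24.8 s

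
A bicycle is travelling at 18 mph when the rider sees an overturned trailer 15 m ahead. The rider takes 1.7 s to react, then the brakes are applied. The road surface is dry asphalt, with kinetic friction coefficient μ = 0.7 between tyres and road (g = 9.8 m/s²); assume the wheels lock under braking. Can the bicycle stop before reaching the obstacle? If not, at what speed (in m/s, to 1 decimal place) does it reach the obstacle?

No — it strikes the obstacle at 6.8 m/s

18 mph × 0.44704 = 8.0467 m/s.
a = μg = 0.7 × 9.8 = 6.860 m/s².
Reaction distance = 8.0467 × 1.7 = 13.679 m.
Braking distance needed to stop: v²/(2a) = 64.749 / 13.720 = 4.719 m, so total needed = 13.679 + 4.719 = 18.398 m > 15 m — it cannot stop.
Distance remaining when braking begins: 15 − 13.679 = 1.321 m.
v² = v₀² − 2a·d = 64.749 − 2 × 6.860 × 1.321 = 46.625 m²/s².
v = √46.625 = 6.828 m/s.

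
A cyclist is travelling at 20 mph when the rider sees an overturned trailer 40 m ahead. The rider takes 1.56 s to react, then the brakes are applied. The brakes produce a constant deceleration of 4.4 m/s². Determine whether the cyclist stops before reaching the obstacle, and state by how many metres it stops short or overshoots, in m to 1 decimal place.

Yes — it stops 17.0 m short of the obstacle

20 mph × 0.44704 = 8.9408 m/s.
Reaction distance = 8.9408 × 1.56 = 13.948 m.
Braking distance = v²/(2a) = 79.938 / 8.800 = 9.084 m.
Total stopping distance = 13.948 + 9.084 = 23.032 m, vs 40 m available — it stops with 40 − 23.032 = 16.968 m to spare.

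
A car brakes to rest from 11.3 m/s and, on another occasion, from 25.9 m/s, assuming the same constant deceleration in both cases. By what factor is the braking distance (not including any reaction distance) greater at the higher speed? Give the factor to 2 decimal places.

Factor ≈ 5.25

Braking distance d = v²/(2a), so with a fixed, d ∝ v².
Factor = (25.9/11.3)² = 2.2920² = 5.2533.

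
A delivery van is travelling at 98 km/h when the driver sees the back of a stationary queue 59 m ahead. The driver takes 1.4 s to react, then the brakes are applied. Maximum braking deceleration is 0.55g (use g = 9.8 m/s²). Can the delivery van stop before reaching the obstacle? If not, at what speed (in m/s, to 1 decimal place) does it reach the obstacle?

98 km/h ÷ 3.6 = 27.2222 m/s.
a = 0.55 × 9.8 = 5.390 m/s².
Reaction distance = 27.2222 × 1.4 = 38.111 m.
Braking distance needed to stop: v²/(2a) = 741.048 / 10.780 = 68.743 m, so total needed = 38.111 + 68.743 = 106.854 m > 59 m — it cannot stop.
Distance remaining when braking begins: 59 − 38.111 = 20.889 m.
v² = v₀² − 2a·d = 741.048 − 2 × 5.390 × 20.889 = 515.865 m²/s².
v = √515.865 = 22.713 m/s.

No — it strikes the obstacle at 22.7 m/s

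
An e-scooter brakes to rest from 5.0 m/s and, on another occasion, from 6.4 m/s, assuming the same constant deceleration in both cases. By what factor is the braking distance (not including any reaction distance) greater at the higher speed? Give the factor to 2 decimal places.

Factor ≈ 1.64

Braking distance d = v²/(2a), so with a fixed, d ∝ v².
Factor = (6.4/5.0)² = 1.2800² = 1.6384.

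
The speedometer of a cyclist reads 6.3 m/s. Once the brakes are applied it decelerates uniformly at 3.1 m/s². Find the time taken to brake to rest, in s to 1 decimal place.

Braking time ≈ 2.0 s

Braking time = v/a = 6.3000 / 3.100 = 2.032 s.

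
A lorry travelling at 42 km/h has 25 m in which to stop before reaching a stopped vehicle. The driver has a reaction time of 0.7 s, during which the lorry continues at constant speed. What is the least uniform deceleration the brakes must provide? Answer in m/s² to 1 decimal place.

42 km/h ÷ 3.6 = 11.6667 m/s.
Distance covered during reaction = 11.6667 × 0.7 = 8.167 m.
Distance available for braking: 25 − 8.167 = 16.833 m.
v² = 2a·d ⇒ a = v²/(2d) = 11.6667² / (2 × 16.833) = 136.112 / 33.666 = 4.0430 m/s².

Required deceleration ≈ 4.0 m/s²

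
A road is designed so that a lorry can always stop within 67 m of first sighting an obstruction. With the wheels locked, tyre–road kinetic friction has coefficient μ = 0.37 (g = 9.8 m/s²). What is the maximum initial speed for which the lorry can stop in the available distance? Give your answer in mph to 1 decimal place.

Maximum speed ≈ 49.3 mph

a = μg = 0.37 × 9.8 = 3.626 m/s².
v²/(2a) = d ⇒ v = √(2 × 3.626 × 67) = √485.88 = 22.0427 m/s.
22.0427 m/s ÷ 0.44704 = 49.308 mph.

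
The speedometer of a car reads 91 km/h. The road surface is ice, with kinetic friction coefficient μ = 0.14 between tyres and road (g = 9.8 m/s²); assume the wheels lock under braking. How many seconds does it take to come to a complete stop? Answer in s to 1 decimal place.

Braking time ≈ 18.4 s

91 km/h ÷ 3.6 = 25.2778 m/s.
a = μg = 0.14 × 9.8 = 1.372 m/s².
Braking time = v/a = 25.2778 / 1.372 = 18.424 s.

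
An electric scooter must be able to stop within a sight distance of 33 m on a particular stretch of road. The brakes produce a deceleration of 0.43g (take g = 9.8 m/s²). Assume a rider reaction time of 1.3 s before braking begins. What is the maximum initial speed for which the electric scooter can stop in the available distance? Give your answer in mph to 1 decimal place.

Maximum speed ≈ 27.0 mph

a = 0.43 × 9.8 = 4.214 m/s².
Stopping distance: v·t_r + v²/(2a) = 33 with t_r = 1.3 s and a = 4.214 m/s².
So v² + 10.956 v − 278.12 = 0.
Positive root: v = −a·t_r + √((a·t_r)² + 2a·d) = −5.478 + √(30.008 + 278.12) = 12.0756 m/s.
12.0756 m/s ÷ 0.44704 = 27.012 mph.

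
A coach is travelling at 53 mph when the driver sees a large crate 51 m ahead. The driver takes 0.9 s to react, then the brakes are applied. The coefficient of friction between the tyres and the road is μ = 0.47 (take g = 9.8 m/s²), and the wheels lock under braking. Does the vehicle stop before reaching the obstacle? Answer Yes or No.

53 mph × 0.44704 = 23.6931 m/s.
a = μg = 0.47 × 9.8 = 4.606 m/s².
Reaction distance = 23.6931 × 0.9 = 21.324 m.
Braking distance = v²/(2a) = 561.363 / 9.212 = 60.938 m.
Total stopping distance = 21.324 + 60.938 = 82.262 m, vs 51 m available — it cannot stop in time and overshoots by 82.262 − 51 = 31.262 m.

No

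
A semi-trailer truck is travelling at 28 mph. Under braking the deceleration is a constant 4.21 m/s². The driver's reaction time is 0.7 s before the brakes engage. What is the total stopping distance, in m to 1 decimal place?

28 mph × 0.44704 = 12.5171 m/s.
Reaction distance = v·t_r = 12.5171 × 0.7 = 8.762 m.
Braking distance = v²/(2a) = 12.5171² / (2 × 4.210) = 156.678 / 8.420 = 18.608 m.
Total = 8.762 + 18.608 = 27.370 m.

Total stopping distance ≈ 27.4 m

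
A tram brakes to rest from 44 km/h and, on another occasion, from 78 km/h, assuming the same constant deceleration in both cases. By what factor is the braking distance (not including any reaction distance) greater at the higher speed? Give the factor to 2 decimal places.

Factor ≈ 3.14

Braking distance d = v²/(2a), so with a fixed, d ∝ v².
Factor = (78/44)² = 1.7727² = 3.1425.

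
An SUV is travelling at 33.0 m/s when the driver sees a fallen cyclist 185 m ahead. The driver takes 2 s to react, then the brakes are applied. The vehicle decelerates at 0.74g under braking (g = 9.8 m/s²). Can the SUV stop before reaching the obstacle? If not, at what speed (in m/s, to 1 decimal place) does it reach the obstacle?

Yes — it stops about 43.9 m short of the obstacle, so it never reaches it

a = 0.74 × 9.8 = 7.252 m/s².
Reaction distance = 33.0000 × 2 = 66.000 m.
Braking distance = v²/(2a) = 1089.000 / 14.504 = 75.083 m.
Total stopping distance = 66.000 + 75.083 = 141.083 m, vs 185 m available — it stops with 185 − 141.083 = 43.917 m to spare.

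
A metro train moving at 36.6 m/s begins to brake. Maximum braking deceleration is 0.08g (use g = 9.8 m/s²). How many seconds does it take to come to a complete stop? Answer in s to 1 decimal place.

a = 0.08 × 9.8 = 0.784 m/s².
Braking time = v/a = 36.6000 / 0.784 = 46.684 s.

Braking time ≈ 46.7 s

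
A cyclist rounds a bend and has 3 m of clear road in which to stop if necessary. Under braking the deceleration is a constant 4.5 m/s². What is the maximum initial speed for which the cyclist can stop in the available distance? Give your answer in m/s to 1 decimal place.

v²/(2a) = d ⇒ v = √(2 × 4.500 × 3) = √27.00 = 5.1962 m/s.

Maximum speed ≈ 5.2 m/s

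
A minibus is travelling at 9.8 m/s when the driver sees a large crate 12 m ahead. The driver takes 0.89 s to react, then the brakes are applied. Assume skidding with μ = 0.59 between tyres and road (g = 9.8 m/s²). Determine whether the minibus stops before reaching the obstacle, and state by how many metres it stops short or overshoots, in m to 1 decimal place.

No — it overshoots by 5.0 m

a = μg = 0.59 × 9.8 = 5.782 m/s².
Reaction distance = 9.8000 × 0.89 = 8.722 m.
Braking distance = v²/(2a) = 96.040 / 11.564 = 8.305 m.
Total stopping distance = 8.722 + 8.305 = 17.027 m, vs 12 m available — it cannot stop in time and overshoots by 17.027 − 12 = 5.027 m.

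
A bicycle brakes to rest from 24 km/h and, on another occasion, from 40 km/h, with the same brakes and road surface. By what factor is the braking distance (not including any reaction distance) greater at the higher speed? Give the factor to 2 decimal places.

Factor ≈ 2.78

Braking distance d = v²/(2a), so with a fixed, d ∝ v².
Factor = (40/24)² = 1.6667² = 2.7779.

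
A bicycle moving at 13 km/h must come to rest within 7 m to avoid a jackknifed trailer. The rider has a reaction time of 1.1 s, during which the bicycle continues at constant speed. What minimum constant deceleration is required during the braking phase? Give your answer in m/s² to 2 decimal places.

Required deceleration ≈ 2.15 m/s²

13 km/h ÷ 3.6 = 3.6111 m/s.
Distance covered during reaction = 3.6111 × 1.1 = 3.972 m.
Distance available for braking: 7 − 3.972 = 3.028 m.
v² = 2a·d ⇒ a = v²/(2d) = 3.6111² / (2 × 3.028) = 13.040 / 6.056 = 2.1532 m/s².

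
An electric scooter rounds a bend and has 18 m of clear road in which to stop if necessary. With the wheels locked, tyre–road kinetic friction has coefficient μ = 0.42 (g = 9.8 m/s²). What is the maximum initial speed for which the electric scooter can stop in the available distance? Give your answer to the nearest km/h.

Maximum speed ≈ 44 km/h

a = μg = 0.42 × 9.8 = 4.116 m/s².
v²/(2a) = d ⇒ v = √(2 × 4.116 × 18) = √148.18 = 12.1729 m/s.
12.1729 m/s × 3.6 = 43.822 km/h.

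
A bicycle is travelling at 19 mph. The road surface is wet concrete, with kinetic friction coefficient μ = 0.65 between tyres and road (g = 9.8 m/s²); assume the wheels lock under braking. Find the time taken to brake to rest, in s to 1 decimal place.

19 mph × 0.44704 = 8.4938 m/s.
a = μg = 0.65 × 9.8 = 6.370 m/s².
Braking time = v/a = 8.4938 / 6.370 = 1.333 s.

Braking time ≈ 1.3 s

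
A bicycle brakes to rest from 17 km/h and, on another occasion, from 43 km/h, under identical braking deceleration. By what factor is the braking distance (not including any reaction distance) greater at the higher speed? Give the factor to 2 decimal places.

Braking distance d = v²/(2a), so with a fixed, d ∝ v².
Factor = (43/17)² = 2.5294² = 6.3979.

Factor ≈ 6.40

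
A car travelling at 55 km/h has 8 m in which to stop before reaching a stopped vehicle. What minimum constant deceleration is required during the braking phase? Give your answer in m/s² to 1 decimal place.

Required deceleration ≈ 14.6 m/s²

55 km/h ÷ 3.6 = 15.2778 m/s.
v² = 2a·d ⇒ a = v²/(2d) = 15.2778² / (2 × 8.000) = 233.411 / 16.000 = 14.5882 m/s².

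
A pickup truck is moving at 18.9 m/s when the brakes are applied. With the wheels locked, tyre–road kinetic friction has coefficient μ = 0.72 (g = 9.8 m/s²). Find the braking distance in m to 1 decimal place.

a = μg = 0.72 × 9.8 = 7.056 m/s².
Braking distance = v²/(2a) = 18.9000² / (2 × 7.056) = 357.210 / 14.112 = 25.312 m.

Braking distance ≈ 25.3 m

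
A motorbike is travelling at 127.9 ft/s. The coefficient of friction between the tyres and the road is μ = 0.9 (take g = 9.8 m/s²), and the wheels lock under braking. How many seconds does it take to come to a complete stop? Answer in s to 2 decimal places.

127.9 ft/s × 0.3048 = 38.9839 m/s.
a = μg = 0.9 × 9.8 = 8.820 m/s².
Braking time = v/a = 38.9839 / 8.820 = 4.420 s.

Braking time ≈ 4.42 s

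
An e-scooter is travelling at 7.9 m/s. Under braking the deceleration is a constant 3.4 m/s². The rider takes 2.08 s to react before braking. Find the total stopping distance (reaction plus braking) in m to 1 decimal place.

Total stopping distance ≈ 25.6 m

Reaction distance = v·t_r = 7.9000 × 2.08 = 16.432 m.
Braking distance = v²/(2a) = 7.9000² / (2 × 3.400) = 62.410 / 6.800 = 9.178 m.
Total = 16.432 + 9.178 = 25.610 m.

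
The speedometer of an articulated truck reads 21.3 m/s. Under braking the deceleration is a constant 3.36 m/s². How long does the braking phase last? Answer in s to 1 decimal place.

Braking time ≈ 6.3 s

Braking time = v/a = 21.3000 / 3.360 = 6.339 s.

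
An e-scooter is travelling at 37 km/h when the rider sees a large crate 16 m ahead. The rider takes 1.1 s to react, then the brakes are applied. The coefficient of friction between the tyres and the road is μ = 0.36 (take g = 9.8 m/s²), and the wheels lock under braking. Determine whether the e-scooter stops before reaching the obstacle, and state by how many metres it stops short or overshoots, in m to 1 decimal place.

37 km/h ÷ 3.6 = 10.2778 m/s.
a = μg = 0.36 × 9.8 = 3.528 m/s².
Reaction distance = 10.2778 × 1.1 = 11.306 m.
Braking distance = v²/(2a) = 105.633 / 7.056 = 14.971 m.
Total stopping distance = 11.306 + 14.971 = 26.277 m, vs 16 m available — it cannot stop in time and overshoots by 26.277 − 16 = 10.277 m.

No — it overshoots by 10.3 m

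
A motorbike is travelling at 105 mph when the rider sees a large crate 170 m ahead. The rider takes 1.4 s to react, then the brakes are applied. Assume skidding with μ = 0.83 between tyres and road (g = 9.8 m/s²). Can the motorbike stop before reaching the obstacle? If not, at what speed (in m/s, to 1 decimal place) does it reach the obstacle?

105 mph × 0.44704 = 46.9392 m/s.
a = μg = 0.83 × 9.8 = 8.134 m/s².
Reaction distance = 46.9392 × 1.4 = 65.715 m.
Braking distance needed to stop: v²/(2a) = 2203.288 / 16.268 = 135.437 m, so total needed = 65.715 + 135.437 = 201.152 m > 170 m — it cannot stop.
Distance remaining when braking begins: 170 − 65.715 = 104.285 m.
v² = v₀² − 2a·d = 2203.288 − 2 × 8.134 × 104.285 = 506.780 m²/s².
v = √506.780 = 22.512 m/s.

No — it strikes the obstacle at 22.5 m/s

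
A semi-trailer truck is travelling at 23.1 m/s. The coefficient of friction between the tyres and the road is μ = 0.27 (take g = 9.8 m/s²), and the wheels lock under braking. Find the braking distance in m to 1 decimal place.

a = μg = 0.27 × 9.8 = 2.646 m/s².
Braking distance = v²/(2a) = 23.1000² / (2 × 2.646) = 533.610 / 5.292 = 100.833 m.

Braking distance ≈ 100.8 m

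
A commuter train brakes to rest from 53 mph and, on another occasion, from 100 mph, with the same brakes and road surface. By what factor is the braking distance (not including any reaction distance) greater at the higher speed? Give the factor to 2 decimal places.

Braking distance d = v²/(2a), so with a fixed, d ∝ v².
Factor = (100/53)² = 1.8868² = 3.5600.

Factor ≈ 3.56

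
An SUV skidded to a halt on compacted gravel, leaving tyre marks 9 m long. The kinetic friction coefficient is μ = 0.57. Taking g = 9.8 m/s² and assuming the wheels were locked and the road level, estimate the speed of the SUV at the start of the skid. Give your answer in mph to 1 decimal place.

Deceleration a = μg = 0.57 × 9.8 = 5.586 m/s².
v = √(2a·d) = √(2 × 5.586 × 9) = √100.548 = 10.0274 m/s.
= 10.0274 ÷ 0.44704 = 22.431 mph.

Initial speed ≈ 22.4 mph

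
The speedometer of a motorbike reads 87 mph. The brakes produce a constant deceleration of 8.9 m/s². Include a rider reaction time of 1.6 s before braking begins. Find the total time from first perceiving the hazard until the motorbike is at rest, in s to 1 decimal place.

Total time ≈ 6.0 s

87 mph × 0.44704 = 38.8925 m/s.
Braking time = v/a = 38.8925 / 8.900 = 4.370 s.
Total = 1.6 + 4.370 = 5.970 s.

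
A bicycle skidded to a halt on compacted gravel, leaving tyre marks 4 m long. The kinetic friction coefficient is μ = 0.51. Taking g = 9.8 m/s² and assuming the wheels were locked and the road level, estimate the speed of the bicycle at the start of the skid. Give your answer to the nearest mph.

Initial speed ≈ 14 mph

Deceleration a = μg = 0.51 × 9.8 = 4.998 m/s².
v = √(2a·d) = √(2 × 4.998 × 4) = √39.984 = 6.3233 m/s.
= 6.3233 ÷ 0.44704 = 14.145 mph.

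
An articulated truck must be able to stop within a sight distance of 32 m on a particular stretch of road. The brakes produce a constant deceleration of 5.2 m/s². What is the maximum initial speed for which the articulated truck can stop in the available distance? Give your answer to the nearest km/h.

Maximum speed ≈ 66 km/h

v²/(2a) = d ⇒ v = √(2 × 5.200 × 32) = √332.80 = 18.2428 m/s.
18.2428 m/s × 3.6 = 65.674 km/h.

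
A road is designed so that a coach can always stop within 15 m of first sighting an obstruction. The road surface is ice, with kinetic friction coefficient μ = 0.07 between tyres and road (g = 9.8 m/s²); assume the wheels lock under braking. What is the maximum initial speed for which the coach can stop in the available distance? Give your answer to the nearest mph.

Maximum speed ≈ 10 mph

a = μg = 0.07 × 9.8 = 0.686 m/s².
v²/(2a) = d ⇒ v = √(2 × 0.686 × 15) = √20.58 = 4.5365 m/s.
4.5365 m/s ÷ 0.44704 = 10.148 mph.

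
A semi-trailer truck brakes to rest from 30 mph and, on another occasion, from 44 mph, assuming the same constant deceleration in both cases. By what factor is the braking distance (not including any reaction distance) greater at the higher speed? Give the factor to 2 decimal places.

Factor ≈ 2.15

Braking distance d = v²/(2a), so with a fixed, d ∝ v².
Factor = (44/30)² = 1.4667² = 2.1512.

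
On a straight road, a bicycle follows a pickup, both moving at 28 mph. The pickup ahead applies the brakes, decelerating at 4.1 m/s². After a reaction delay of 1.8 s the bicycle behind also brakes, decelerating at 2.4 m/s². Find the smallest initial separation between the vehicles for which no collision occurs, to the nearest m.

Minimum gap ≈ 36 m

28 mph × 0.44704 = 12.5171 m/s.
Leader travels v²/(2a_L) = 156.678 / 8.200 = 19.107 m before stopping.
Follower covers v·t_r = 12.5171 × 1.8 = 22.531 m while reacting, then v²/(2a_F) = 156.678 / 4.800 = 32.641 m while braking, for a total of 22.531 + 32.641 = 55.172 m.
Since a_F ≤ a_L and the follower starts braking later, the follower is never slower than the leader, so the closest approach is when both have stopped.
Minimum gap = 55.172 − 19.107 = 36.065 m.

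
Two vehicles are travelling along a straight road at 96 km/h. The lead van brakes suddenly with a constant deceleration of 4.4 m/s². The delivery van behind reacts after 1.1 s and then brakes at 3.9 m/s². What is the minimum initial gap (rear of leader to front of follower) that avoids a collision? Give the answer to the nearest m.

96 km/h ÷ 3.6 = 26.6667 m/s.
Leader travels v²/(2a_L) = 711.113 / 8.800 = 80.808 m before stopping.
Follower covers v·t_r = 26.6667 × 1.1 = 29.333 m while reacting, then v²/(2a_F) = 711.113 / 7.800 = 91.168 m while braking, for a total of 29.333 + 91.168 = 120.501 m.
Since a_F ≤ a_L and the follower starts braking later, the follower is never slower than the leader, so the closest approach is when both have stopped.
Minimum gap = 120.501 − 80.808 = 39.693 m.

Minimum gap ≈ 40 m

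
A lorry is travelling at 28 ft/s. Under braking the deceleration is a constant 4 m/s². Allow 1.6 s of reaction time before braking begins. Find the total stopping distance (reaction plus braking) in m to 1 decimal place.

Total stopping distance ≈ 22.8 m

28 ft/s × 0.3048 = 8.5344 m/s.
Reaction distance = v·t_r = 8.5344 × 1.6 = 13.655 m.
Braking distance = v²/(2a) = 8.5344² / (2 × 4.000) = 72.836 / 8.000 = 9.104 m.
Total = 13.655 + 9.104 = 22.759 m.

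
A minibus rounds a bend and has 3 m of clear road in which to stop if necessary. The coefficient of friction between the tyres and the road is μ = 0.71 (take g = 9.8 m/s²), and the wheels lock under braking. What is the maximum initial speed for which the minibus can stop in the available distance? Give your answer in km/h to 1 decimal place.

a = μg = 0.71 × 9.8 = 6.958 m/s².
v²/(2a) = d ⇒ v = √(2 × 6.958 × 3) = √41.75 = 6.4614 m/s.
6.4614 m/s × 3.6 = 23.261 km/h.

Maximum speed ≈ 23.3 km/h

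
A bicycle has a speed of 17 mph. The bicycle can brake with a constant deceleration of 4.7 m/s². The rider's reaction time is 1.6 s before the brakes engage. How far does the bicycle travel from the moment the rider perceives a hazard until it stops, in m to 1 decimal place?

Total stopping distance ≈ 18.3 m

17 mph × 0.44704 = 7.5997 m/s.
Reaction distance = v·t_r = 7.5997 × 1.6 = 12.160 m.
Braking distance = v²/(2a) = 7.5997² / (2 × 4.700) = 57.755 / 9.400 = 6.144 m.
Total = 12.160 + 6.144 = 18.304 m.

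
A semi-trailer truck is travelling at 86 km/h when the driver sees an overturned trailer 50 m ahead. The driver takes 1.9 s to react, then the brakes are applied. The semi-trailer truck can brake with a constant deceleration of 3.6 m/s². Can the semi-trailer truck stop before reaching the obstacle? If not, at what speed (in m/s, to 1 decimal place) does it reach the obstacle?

86 km/h ÷ 3.6 = 23.8889 m/s.
Reaction distance = 23.8889 × 1.9 = 45.389 m.
Braking distance needed to stop: v²/(2a) = 570.680 / 7.200 = 79.261 m, so total needed = 45.389 + 79.261 = 124.650 m > 50 m — it cannot stop.
Distance remaining when braking begins: 50 − 45.389 = 4.611 m.
v² = v₀² − 2a·d = 570.680 − 2 × 3.600 × 4.611 = 537.481 m²/s².
v = √537.481 = 23.184 m/s.

No — it strikes the obstacle at 23.2 m/s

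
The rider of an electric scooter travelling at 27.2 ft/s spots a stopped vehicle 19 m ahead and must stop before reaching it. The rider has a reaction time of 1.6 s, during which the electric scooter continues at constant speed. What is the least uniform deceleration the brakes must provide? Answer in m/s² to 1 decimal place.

27.2 ft/s × 0.3048 = 8.2906 m/s.
Distance covered during reaction = 8.2906 × 1.6 = 13.265 m.
Distance available for braking: 19 − 13.265 = 5.735 m.
v² = 2a·d ⇒ a = v²/(2d) = 8.2906² / (2 × 5.735) = 68.734 / 11.470 = 5.9925 m/s².

Required deceleration ≈ 6.0 m/s²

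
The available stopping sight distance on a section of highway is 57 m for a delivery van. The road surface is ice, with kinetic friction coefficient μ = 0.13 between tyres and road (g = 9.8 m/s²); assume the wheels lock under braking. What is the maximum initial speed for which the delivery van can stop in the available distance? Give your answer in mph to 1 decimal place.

a = μg = 0.13 × 9.8 = 1.274 m/s².
v²/(2a) = d ⇒ v = √(2 × 1.274 × 57) = √145.24 = 12.0516 m/s.
12.0516 m/s ÷ 0.44704 = 26.959 mph.

Maximum speed ≈ 27.0 mph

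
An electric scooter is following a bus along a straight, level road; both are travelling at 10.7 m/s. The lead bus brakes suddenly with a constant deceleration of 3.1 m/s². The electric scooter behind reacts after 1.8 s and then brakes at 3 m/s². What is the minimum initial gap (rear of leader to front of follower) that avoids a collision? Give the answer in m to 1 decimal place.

Leader travels v²/(2a_L) = 114.490 / 6.200 = 18.466 m before stopping.
Follower covers v·t_r = 10.7000 × 1.8 = 19.260 m while reacting, then v²/(2a_F) = 114.490 / 6.000 = 19.082 m while braking, for a total of 19.260 + 19.082 = 38.342 m.
Since a_F ≤ a_L and the follower starts braking later, the follower is never slower than the leader, so the closest approach is when both have stopped.
Minimum gap = 38.342 − 18.466 = 19.876 m.

Minimum gap ≈ 19.9 m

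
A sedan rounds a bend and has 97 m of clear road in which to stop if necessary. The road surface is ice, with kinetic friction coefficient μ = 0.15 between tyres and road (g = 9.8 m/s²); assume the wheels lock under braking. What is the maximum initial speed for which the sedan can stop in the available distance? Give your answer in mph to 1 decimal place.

Maximum speed ≈ 37.8 mph

a = μg = 0.15 × 9.8 = 1.470 m/s².
v²/(2a) = d ⇒ v = √(2 × 1.470 × 97) = √285.18 = 16.8873 m/s.
16.8873 m/s ÷ 0.44704 = 37.776 mph.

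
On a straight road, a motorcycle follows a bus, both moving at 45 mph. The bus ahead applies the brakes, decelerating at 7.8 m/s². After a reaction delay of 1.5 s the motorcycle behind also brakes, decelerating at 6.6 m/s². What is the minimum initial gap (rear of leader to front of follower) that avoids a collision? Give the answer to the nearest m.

Minimum gap ≈ 35 m

45 mph × 0.44704 = 20.1168 m/s.
Leader travels v²/(2a_L) = 404.686 / 15.600 = 25.941 m before stopping.
Follower covers v·t_r = 20.1168 × 1.5 = 30.175 m while reacting, then v²/(2a_F) = 404.686 / 13.200 = 30.658 m while braking, for a total of 30.175 + 30.658 = 60.833 m.
Since a_F ≤ a_L and the follower starts braking later, the follower is never slower than the leader, so the closest approach is when both have stopped.
Minimum gap = 60.833 − 25.941 = 34.892 m.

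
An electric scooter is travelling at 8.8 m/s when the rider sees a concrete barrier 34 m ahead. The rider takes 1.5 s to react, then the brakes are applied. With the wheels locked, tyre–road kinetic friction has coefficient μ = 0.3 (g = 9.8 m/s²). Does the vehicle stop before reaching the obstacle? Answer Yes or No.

a = μg = 0.3 × 9.8 = 2.940 m/s².
Reaction distance = 8.8000 × 1.5 = 13.200 m.
Braking distance = v²/(2a) = 77.440 / 5.880 = 13.170 m.
Total stopping distance = 13.200 + 13.170 = 26.370 m, vs 34 m available — it stops with 34 − 26.370 = 7.630 m to spare.

Yes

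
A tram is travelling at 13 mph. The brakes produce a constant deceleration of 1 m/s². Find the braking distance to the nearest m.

Braking distance ≈ 17 m

13 mph × 0.44704 = 5.8115 m/s.
Braking distance = v²/(2a) = 5.8115² / (2 × 1.000) = 33.774 / 2.000 = 16.887 m.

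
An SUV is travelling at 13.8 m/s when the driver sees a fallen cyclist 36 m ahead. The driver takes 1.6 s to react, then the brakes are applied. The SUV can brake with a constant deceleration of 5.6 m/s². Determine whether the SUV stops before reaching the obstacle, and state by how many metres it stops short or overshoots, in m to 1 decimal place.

No — it overshoots by 3.1 m

Reaction distance = 13.8000 × 1.6 = 22.080 m.
Braking distance = v²/(2a) = 190.440 / 11.200 = 17.004 m.
Total stopping distance = 22.080 + 17.004 = 39.084 m, vs 36 m available — it cannot stop in time and overshoots by 39.084 − 36 = 3.084 m.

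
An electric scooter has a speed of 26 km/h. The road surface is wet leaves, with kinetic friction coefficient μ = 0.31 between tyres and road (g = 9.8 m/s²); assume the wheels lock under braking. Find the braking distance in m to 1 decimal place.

26 km/h ÷ 3.6 = 7.2222 m/s.
a = μg = 0.31 × 9.8 = 3.038 m/s².
Braking distance = v²/(2a) = 7.2222² / (2 × 3.038) = 52.160 / 6.076 = 8.585 m.

Braking distance ≈ 8.6 m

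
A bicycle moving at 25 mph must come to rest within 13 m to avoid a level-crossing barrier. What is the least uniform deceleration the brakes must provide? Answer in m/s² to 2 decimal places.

25 mph × 0.44704 = 11.1760 m/s.
v² = 2a·d ⇒ a = v²/(2d) = 11.1760² / (2 × 13.000) = 124.903 / 26.000 = 4.8040 m/s².

Required deceleration ≈ 4.80 m/s²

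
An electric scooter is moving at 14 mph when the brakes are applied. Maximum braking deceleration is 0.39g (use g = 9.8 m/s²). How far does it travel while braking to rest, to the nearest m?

Braking distance ≈ 5 m

14 mph × 0.44704 = 6.2586 m/s.
a = 0.39 × 9.8 = 3.822 m/s².
Braking distance = v²/(2a) = 6.2586² / (2 × 3.822) = 39.170 / 7.644 = 5.124 m.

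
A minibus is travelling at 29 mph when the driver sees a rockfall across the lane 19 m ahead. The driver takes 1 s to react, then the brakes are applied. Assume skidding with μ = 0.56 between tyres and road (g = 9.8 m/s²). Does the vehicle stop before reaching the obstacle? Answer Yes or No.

29 mph × 0.44704 = 12.9642 m/s.
a = μg = 0.56 × 9.8 = 5.488 m/s².
Reaction distance = 12.9642 × 1 = 12.964 m.
Braking distance = v²/(2a) = 168.070 / 10.976 = 15.312 m.
Total stopping distance = 12.964 + 15.312 = 28.276 m, vs 19 m available — it cannot stop in time and overshoots by 28.276 − 19 = 9.276 m.

No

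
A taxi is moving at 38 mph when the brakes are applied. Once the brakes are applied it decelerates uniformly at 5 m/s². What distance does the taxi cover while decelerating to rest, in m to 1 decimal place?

38 mph × 0.44704 = 16.9875 m/s.
Braking distance = v²/(2a) = 16.9875² / (2 × 5.000) = 288.575 / 10.000 = 28.857 m.

Braking distance ≈ 28.9 m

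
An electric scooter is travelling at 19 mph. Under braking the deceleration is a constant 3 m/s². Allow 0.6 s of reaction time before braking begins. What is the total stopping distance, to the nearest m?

19 mph × 0.44704 = 8.4938 m/s.
Reaction distance = v·t_r = 8.4938 × 0.6 = 5.096 m.
Braking distance = v²/(2a) = 8.4938² / (2 × 3.000) = 72.145 / 6.000 = 12.024 m.
Total = 5.096 + 12.024 = 17.120 m.

Total stopping distance ≈ 17 m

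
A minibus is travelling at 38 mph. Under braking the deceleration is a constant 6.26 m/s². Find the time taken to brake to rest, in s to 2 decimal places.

Braking time ≈ 2.71 s

38 mph × 0.44704 = 16.9875 m/s.
Braking time = v/a = 16.9875 / 6.260 = 2.714 s.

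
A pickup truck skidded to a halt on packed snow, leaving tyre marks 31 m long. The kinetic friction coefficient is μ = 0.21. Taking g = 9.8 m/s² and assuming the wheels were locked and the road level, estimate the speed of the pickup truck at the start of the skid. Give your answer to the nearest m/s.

Deceleration a = μg = 0.21 × 9.8 = 2.058 m/s².
v = √(2a·d) = √(2 × 2.058 × 31) = √127.596 = 11.2958 m/s.

Initial speed ≈ 11 m/s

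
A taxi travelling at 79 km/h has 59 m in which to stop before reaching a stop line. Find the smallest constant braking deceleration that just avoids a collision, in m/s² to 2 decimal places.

79 km/h ÷ 3.6 = 21.9444 m/s.
v² = 2a·d ⇒ a = v²/(2d) = 21.9444² / (2 × 59.000) = 481.557 / 118.000 = 4.0810 m/s².

Required deceleration ≈ 4.08 m/s²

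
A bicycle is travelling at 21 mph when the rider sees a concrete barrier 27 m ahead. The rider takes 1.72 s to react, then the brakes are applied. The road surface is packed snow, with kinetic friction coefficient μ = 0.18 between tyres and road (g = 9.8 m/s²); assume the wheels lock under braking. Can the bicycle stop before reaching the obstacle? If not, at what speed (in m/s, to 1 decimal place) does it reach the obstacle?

21 mph × 0.44704 = 9.3878 m/s.
a = μg = 0.18 × 9.8 = 1.764 m/s².
Reaction distance = 9.3878 × 1.72 = 16.147 m.
Braking distance needed to stop: v²/(2a) = 88.131 / 3.528 = 24.980 m, so total needed = 16.147 + 24.980 = 41.127 m > 27 m — it cannot stop.
Distance remaining when braking begins: 27 − 16.147 = 10.853 m.
v² = v₀² − 2a·d = 88.131 − 2 × 1.764 × 10.853 = 49.842 m²/s².
v = √49.842 = 7.060 m/s.

No — it strikes the obstacle at 7.1 m/s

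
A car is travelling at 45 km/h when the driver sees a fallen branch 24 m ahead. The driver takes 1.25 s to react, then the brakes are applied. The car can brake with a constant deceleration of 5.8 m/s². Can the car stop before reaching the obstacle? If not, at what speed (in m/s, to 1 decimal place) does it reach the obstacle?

45 km/h ÷ 3.6 = 12.5000 m/s.
Reaction distance = 12.5000 × 1.25 = 15.625 m.
Braking distance needed to stop: v²/(2a) = 156.250 / 11.600 = 13.470 m, so total needed = 15.625 + 13.470 = 29.095 m > 24 m — it cannot stop.
Distance remaining when braking begins: 24 − 15.625 = 8.375 m.
v² = v₀² − 2a·d = 156.250 − 2 × 5.800 × 8.375 = 59.100 m²/s².
v = √59.100 = 7.688 m/s.

No — it strikes the obstacle at 7.7 m/s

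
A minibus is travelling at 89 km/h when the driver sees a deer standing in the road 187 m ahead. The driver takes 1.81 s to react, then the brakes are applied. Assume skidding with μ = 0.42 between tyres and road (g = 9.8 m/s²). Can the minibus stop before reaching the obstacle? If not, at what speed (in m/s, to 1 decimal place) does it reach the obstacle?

Yes — it stops about 68.0 m short of the obstacle, so it never reaches it

89 km/h ÷ 3.6 = 24.7222 m/s.
a = μg = 0.42 × 9.8 = 4.116 m/s².
Reaction distance = 24.7222 × 1.81 = 44.747 m.
Braking distance = v²/(2a) = 611.187 / 8.232 = 74.245 m.
Total stopping distance = 44.747 + 74.245 = 118.992 m, vs 187 m available — it stops with 187 − 118.992 = 68.008 m to spare.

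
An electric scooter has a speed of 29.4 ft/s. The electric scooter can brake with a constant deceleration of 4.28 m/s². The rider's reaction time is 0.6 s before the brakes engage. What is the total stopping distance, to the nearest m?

Total stopping distance ≈ 15 m

29.4 ft/s × 0.3048 = 8.9611 m/s.
Reaction distance = v·t_r = 8.9611 × 0.6 = 5.377 m.
Braking distance = v²/(2a) = 8.9611² / (2 × 4.280) = 80.301 / 8.560 = 9.381 m.
Total = 5.377 + 9.381 = 14.758 m.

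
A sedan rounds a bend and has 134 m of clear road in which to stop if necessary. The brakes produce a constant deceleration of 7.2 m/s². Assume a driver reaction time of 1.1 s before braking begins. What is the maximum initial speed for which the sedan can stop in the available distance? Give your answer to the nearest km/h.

Maximum speed ≈ 132 km/h

Stopping distance: v·t_r + v²/(2a) = 134 with t_r = 1.1 s and a = 7.200 m/s².
So v² + 15.840 v − 1929.60 = 0.
Positive root: v = −a·t_r + √((a·t_r)² + 2a·d) = −7.920 + √(62.726 + 1929.60) = 36.7155 m/s.
36.7155 m/s × 3.6 = 132.176 km/h.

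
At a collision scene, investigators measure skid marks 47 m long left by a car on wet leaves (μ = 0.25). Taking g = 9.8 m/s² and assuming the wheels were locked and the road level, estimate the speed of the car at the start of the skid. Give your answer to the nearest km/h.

Deceleration a = μg = 0.25 × 9.8 = 2.450 m/s².
v = √(2a·d) = √(2 × 2.450 × 47) = √230.300 = 15.1756 m/s.
= 15.1756 × 3.6 = 54.632 km/h.

Initial speed ≈ 55 km/h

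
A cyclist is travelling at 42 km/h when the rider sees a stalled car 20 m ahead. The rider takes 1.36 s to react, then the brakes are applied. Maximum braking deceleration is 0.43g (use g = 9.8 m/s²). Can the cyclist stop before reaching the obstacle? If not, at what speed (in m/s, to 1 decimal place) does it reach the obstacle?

No — it strikes the obstacle at 10.1 m/s

42 km/h ÷ 3.6 = 11.6667 m/s.
a = 0.43 × 9.8 = 4.214 m/s².
Reaction distance = 11.6667 × 1.36 = 15.867 m.
Braking distance needed to stop: v²/(2a) = 136.112 / 8.428 = 16.150 m, so total needed = 15.867 + 16.150 = 32.017 m > 20 m — it cannot stop.
Distance remaining when braking begins: 20 − 15.867 = 4.133 m.
v² = v₀² − 2a·d = 136.112 − 2 × 4.214 × 4.133 = 101.279 m²/s².
v = √101.279 = 10.064 m/s.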